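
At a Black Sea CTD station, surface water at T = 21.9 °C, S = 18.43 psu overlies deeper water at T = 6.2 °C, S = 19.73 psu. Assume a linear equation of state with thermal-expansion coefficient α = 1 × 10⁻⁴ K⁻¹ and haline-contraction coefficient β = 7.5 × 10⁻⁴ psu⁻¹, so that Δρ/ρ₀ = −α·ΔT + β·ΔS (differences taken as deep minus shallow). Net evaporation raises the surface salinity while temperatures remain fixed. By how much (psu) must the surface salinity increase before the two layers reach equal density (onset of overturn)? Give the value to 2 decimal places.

Neutral buoyancy requires −α(T_deep − T_surf) + β(S_deep − S_surf′) = 0.
S_surf′ = S_deep − (α/β)·ΔT = 19.73 − (1 × 10⁻⁴/7.5 × 10⁻⁴)·(-15.7) = 21.8233 psu.
Increase required: 21.8233 − 18.43 = 3.3933 psu.

3.39 psu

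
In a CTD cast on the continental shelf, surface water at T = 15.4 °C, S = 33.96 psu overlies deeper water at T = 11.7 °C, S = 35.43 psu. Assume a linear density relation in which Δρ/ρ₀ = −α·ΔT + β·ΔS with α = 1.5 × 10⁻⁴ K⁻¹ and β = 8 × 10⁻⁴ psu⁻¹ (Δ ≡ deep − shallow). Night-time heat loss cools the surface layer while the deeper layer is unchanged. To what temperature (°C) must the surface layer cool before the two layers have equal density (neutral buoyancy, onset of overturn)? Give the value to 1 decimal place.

3.9 °C

Neutral buoyancy requires Δρ = 0, i.e. −α(T_deep − T_surf′) + β(S_deep − S_surf) = 0.
T_surf′ = T_deep − (β/α)·ΔS = 11.7 − (8 × 10⁻⁴/1.5 × 10⁻⁴)·(+1.47) = 3.860 °C.
Cooling required: 15.4 − (3.860) = 11.540 °C.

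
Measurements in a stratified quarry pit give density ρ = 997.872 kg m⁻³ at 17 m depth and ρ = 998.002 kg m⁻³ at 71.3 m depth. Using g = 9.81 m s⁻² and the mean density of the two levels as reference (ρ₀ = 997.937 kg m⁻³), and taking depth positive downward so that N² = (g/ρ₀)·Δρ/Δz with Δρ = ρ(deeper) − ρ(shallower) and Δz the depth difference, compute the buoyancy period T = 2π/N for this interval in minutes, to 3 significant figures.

21.6 min

Δρ = 998.002 − 997.872 = 0.130 kg m⁻³ over Δz = 71.3 − 17 = 54.3 m.
N² = (9.81/997.937) × (0.130/54.3) = 2.3535 × 10⁻⁵ s⁻².
N = √(2.3535 × 10⁻⁵) = 4.8513 × 10⁻³ rad s⁻¹, so T = 2π/N = 1.2952 × 10³ s = 21.587 min ≈ 21.6 min.
A positive N² confirms static stability across the interval.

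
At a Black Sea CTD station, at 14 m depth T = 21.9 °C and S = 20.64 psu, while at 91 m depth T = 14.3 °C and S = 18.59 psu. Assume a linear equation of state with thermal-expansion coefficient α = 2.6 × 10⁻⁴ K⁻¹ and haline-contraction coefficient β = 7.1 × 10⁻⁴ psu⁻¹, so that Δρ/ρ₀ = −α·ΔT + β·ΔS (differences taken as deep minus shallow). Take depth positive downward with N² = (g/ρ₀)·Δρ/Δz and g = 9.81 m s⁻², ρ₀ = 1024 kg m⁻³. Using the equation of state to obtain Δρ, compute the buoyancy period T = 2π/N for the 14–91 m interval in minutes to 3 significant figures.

12.9 min

ΔT = -7.6 K, ΔS = -2.05 psu (deep − shallow).
Δρ/ρ₀ = −αΔT + βΔS = 1.976 × 10⁻³ − 1.4555 × 10⁻³ = 5.205 × 10⁻⁴, so Δρ ≈ 0.5330 kg m⁻³.
N² = (g/ρ₀)·Δρ/Δz = g·(Δρ/ρ₀)/Δz = 9.81 × 5.205 × 10⁻⁴ / 77 = 6.6313 × 10⁻⁵ s⁻².
N = √(6.6313 × 10⁻⁵) = 8.1433 × 10⁻³ rad s⁻¹ → T = 2π/N = 771.58 s = 12.860 min ≈ 12.9 min.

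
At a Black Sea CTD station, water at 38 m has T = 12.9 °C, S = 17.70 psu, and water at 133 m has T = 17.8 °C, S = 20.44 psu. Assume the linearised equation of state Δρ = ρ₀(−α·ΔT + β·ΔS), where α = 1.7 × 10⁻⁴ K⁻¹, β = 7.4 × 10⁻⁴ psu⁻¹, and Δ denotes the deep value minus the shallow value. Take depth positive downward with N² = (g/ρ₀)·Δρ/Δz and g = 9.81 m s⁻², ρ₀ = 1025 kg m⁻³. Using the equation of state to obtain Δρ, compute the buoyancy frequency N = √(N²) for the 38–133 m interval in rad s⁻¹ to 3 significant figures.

ΔT = +4.9 K, ΔS = +2.74 psu (deep − shallow).
Δρ/ρ₀ = −αΔT + βΔS = -8.33 × 10⁻⁴ + 2.0276 × 10⁻³ = 1.1946 × 10⁻³, so Δρ ≈ 1.224 kg m⁻³.
N² = (g/ρ₀)·Δρ/Δz = g·(Δρ/ρ₀)/Δz = 9.81 × 1.1946 × 10⁻³ / 95 = 1.2336 × 10⁻⁴ s⁻².
N = √(1.2336 × 10⁻⁴) = 0.011107 rad s⁻¹ ≈ 0.0111 rad s⁻¹.

0.0111 rad s⁻¹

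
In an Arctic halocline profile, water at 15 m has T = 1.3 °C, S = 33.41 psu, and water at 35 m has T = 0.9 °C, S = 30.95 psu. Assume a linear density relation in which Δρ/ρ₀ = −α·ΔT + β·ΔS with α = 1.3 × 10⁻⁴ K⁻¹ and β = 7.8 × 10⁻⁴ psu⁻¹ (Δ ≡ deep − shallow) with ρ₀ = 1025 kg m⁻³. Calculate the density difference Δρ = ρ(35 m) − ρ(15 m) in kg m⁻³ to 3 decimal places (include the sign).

ΔT = -0.4 K, ΔS = -2.46 psu (deep − shallow).
Δρ/ρ₀ = −(1.3 × 10⁻⁴)(-0.4) + (7.8 × 10⁻⁴)(-2.46) = -1.8668 × 10⁻³.
Δρ = 1025 × (-1.8668 × 10⁻³) = -1.913 kg m⁻³.
Negative Δρ: lighter below, statically unstable.

-1.913 kg m⁻³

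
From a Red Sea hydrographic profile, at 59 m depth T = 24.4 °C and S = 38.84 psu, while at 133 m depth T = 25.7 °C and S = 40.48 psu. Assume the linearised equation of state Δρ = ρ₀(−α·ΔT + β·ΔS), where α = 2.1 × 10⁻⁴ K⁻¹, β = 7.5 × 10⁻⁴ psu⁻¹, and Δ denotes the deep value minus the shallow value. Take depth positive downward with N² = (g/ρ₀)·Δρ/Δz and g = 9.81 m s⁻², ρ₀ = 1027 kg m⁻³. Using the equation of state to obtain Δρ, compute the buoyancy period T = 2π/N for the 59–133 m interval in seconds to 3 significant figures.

ΔT = +1.3 K, ΔS = +1.64 psu (deep − shallow).
Δρ/ρ₀ = −αΔT + βΔS = -2.73 × 10⁻⁴ + 1.23 × 10⁻³ = 9.57 × 10⁻⁴, so Δρ ≈ 0.9828 kg m⁻³.
N² = (g/ρ₀)·Δρ/Δz = g·(Δρ/ρ₀)/Δz = 9.81 × 9.57 × 10⁻⁴ / 74 = 1.2687 × 10⁻⁴ s⁻².
N = √(1.2687 × 10⁻⁴) = 0.011264 rad s⁻¹ → T = 2π/N = 557.81 s ≈ 558 s.

558 s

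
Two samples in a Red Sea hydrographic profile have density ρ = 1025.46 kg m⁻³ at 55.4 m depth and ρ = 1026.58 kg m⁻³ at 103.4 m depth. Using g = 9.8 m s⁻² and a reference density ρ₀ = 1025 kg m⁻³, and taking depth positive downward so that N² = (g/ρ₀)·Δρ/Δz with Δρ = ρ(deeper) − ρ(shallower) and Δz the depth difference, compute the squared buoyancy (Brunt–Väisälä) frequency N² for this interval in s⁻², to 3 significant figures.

2.23 × 10⁻⁴ s⁻²

Δρ = 1026.58 − 1025.46 = 1.12 kg m⁻³ over Δz = 103.4 − 55.4 = 48 m.
N² = (9.8/1025) × (1.12/48) = 2.2309 × 10⁻⁴ s⁻² ≈ 2.23 × 10⁻⁴ s⁻².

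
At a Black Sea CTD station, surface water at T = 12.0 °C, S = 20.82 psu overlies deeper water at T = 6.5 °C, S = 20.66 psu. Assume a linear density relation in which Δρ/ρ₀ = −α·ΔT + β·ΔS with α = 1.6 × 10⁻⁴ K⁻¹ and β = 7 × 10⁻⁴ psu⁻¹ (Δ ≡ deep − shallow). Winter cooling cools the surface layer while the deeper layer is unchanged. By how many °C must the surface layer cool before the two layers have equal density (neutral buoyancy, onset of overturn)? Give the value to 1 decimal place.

Neutral buoyancy requires Δρ = 0, i.e. −α(T_deep − T_surf′) + β(S_deep − S_surf) = 0.
T_surf′ = T_deep − (β/α)·ΔS = 6.5 − (7 × 10⁻⁴/1.6 × 10⁻⁴)·(-0.16) = 7.200 °C.
Cooling required: 12.0 − (7.200) = 4.800 °C.

4.8 °C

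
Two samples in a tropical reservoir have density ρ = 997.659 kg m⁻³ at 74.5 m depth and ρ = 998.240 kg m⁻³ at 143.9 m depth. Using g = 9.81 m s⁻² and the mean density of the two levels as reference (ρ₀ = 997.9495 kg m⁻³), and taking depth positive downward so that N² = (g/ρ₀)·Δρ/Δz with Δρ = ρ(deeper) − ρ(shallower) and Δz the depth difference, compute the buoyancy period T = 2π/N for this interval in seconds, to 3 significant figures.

Δρ = 998.240 − 997.659 = 0.581 kg m⁻³ over Δz = 143.9 − 74.5 = 69.4 m.
N² = (9.81/997.9495) × (0.581/69.4) = 8.2296 × 10⁻⁵ s⁻².
N = √(8.2296 × 10⁻⁵) = 9.0717 × 10⁻³ rad s⁻¹, so T = 2π/N = 692.61 s ≈ 693 s.
N² > 0, so the interval is statically stable.

693 s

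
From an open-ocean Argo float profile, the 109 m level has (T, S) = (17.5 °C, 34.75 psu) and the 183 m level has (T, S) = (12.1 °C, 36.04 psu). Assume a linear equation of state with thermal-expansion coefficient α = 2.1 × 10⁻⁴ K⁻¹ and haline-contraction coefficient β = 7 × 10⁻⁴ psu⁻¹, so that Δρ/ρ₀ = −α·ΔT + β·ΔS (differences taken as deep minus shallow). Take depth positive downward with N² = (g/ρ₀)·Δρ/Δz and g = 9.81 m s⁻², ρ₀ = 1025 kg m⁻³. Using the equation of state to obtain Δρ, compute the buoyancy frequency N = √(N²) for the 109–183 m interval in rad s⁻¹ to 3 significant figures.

0.0164 rad s⁻¹

ΔT = -5.4 K, ΔS = +1.29 psu (deep − shallow).
Δρ/ρ₀ = −αΔT + βΔS = 1.134 × 10⁻³ + 9.03 × 10⁻⁴ = 2.037 × 10⁻³, so Δρ ≈ 2.088 kg m⁻³.
N² = (g/ρ₀)·Δρ/Δz = g·(Δρ/ρ₀)/Δz = 9.81 × 2.037 × 10⁻³ / 74 = 2.7004 × 10⁻⁴ s⁻².
N = √(2.7004 × 10⁻⁴) = 0.016433 rad s⁻¹ ≈ 0.0164 rad s⁻¹.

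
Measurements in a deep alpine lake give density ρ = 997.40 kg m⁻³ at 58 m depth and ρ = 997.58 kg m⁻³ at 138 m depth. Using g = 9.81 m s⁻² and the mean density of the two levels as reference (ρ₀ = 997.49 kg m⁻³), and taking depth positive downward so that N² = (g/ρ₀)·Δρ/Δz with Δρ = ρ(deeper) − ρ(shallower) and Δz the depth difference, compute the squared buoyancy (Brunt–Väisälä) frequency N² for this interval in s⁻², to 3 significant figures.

2.21 × 10⁻⁵ s⁻²

Δρ = 997.58 − 997.40 = 0.18 kg m⁻³ over Δz = 138 − 58 = 80 m.
N² = (9.81/997.49) × (0.18/80) = 2.2128 × 10⁻⁵ s⁻² ≈ 2.21 × 10⁻⁵ s⁻².
Since Δρ > 0 the layer is stably stratified.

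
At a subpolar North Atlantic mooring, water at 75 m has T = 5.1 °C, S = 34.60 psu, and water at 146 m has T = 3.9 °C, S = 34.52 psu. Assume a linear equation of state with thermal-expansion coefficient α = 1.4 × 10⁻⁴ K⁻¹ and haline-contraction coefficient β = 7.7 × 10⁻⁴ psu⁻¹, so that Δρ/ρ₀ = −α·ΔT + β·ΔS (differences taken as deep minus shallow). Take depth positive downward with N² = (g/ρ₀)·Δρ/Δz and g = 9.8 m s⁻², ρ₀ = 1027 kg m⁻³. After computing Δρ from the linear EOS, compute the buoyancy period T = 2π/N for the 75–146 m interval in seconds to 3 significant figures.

1.64 × 10³ s

ΔT = -1.2 K, ΔS = -0.08 psu (deep − shallow).
Δρ/ρ₀ = −αΔT + βΔS = 1.68 × 10⁻⁴ − 6.16 × 10⁻⁵ = 1.064 × 10⁻⁴, so Δρ ≈ 0.1093 kg m⁻³.
N² = (g/ρ₀)·Δρ/Δz = g·(Δρ/ρ₀)/Δz = 9.8 × 1.064 × 10⁻⁴ / 71 = 1.4686 × 10⁻⁵ s⁻².
N = √(1.4686 × 10⁻⁵) = 3.8322 × 10⁻³ rad s⁻¹ → T = 2π/N = 1.6396 × 10³ s ≈ 1.64 × 10³ s.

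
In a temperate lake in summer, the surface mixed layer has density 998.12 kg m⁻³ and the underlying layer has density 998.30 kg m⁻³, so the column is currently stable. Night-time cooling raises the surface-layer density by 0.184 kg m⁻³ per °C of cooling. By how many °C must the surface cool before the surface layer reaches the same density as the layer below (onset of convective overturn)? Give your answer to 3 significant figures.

0.978 °C

Density deficit of the surface layer: 998.30 − 998.12 = 0.18 kg m⁻³.
Required change = 0.18 / 0.184 = 0.978 °C.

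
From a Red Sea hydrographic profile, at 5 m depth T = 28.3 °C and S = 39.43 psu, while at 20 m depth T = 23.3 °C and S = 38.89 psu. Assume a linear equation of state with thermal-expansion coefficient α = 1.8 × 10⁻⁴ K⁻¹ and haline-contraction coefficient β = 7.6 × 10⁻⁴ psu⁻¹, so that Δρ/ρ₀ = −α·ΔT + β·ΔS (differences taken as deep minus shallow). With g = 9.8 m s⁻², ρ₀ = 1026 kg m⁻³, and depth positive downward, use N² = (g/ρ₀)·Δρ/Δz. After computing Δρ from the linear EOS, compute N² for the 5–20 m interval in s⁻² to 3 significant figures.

ΔT = -5.0 K, ΔS = -0.54 psu (deep − shallow).
Δρ/ρ₀ = −αΔT + βΔS = 9.00 × 10⁻⁴ − 4.104 × 10⁻⁴ = 4.896 × 10⁻⁴, so Δρ ≈ 0.5023 kg m⁻³.
N² = (g/ρ₀)·Δρ/Δz = g·(Δρ/ρ₀)/Δz = 9.8 × 4.896 × 10⁻⁴ / 15 = 3.1987 × 10⁻⁴ s⁻² ≈ 3.20 × 10⁻⁴ s⁻².

3.20 × 10⁻⁴ s⁻²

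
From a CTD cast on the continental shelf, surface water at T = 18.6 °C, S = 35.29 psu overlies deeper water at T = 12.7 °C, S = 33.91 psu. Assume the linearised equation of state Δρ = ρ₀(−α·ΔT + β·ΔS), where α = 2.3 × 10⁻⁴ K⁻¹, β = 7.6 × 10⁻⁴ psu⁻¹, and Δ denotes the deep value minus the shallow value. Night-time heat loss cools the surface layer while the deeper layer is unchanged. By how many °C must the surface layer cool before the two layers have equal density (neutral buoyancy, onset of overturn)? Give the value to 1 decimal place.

Neutral buoyancy requires Δρ = 0, i.e. −α(T_deep − T_surf′) + β(S_deep − S_surf) = 0.
T_surf′ = T_deep − (β/α)·ΔS = 12.7 − (7.6 × 10⁻⁴/2.3 × 10⁻⁴)·(-1.38) = 17.260 °C.
Cooling required: 18.6 − (17.260) = 1.340 °C.

1.3 °C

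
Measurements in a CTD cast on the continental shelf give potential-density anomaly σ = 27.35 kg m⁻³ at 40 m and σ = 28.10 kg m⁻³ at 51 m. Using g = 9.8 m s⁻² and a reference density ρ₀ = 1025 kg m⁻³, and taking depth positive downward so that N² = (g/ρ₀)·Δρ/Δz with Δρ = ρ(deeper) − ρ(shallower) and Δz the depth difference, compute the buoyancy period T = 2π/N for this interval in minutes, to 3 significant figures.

4.10 min

Δρ = 1028.10 − 1027.35 = 0.75 kg m⁻³ over Δz = 51 − 40 = 11 m.
N² = (9.8/1025) × (0.75/11) = 6.5188 × 10⁻⁴ s⁻².
N = √(6.5188 × 10⁻⁴) = 0.025532 rad s⁻¹, so T = 2π/N = 246.09 s = 4.1015 min ≈ 4.10 min.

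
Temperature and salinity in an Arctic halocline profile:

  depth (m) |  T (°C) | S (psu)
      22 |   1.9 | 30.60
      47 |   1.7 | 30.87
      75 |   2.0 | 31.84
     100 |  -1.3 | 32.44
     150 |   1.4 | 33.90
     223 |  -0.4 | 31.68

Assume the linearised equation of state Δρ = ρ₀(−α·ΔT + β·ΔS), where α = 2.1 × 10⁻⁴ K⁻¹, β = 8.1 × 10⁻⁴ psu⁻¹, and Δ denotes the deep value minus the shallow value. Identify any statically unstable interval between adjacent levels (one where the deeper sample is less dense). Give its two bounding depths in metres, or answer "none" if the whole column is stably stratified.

Evaluate Δρ/ρ₀ = −αΔT + βΔS across each adjacent pair:
  22–47 m: −αΔT+βΔS = −(2.1 × 10⁻⁴)(-0.2)+(8.1 × 10⁻⁴)(+0.27) = 2.6 × 10⁻⁴ → stable
  47–75 m: −αΔT+βΔS = −(2.1 × 10⁻⁴)(+0.3)+(8.1 × 10⁻⁴)(+0.97) = 7.2 × 10⁻⁴ → stable
  75–100 m: −αΔT+βΔS = −(2.1 × 10⁻⁴)(-3.3)+(8.1 × 10⁻⁴)(+0.60) = 1.2 × 10⁻³ → stable
  100–150 m: −αΔT+βΔS = −(2.1 × 10⁻⁴)(+2.7)+(8.1 × 10⁻⁴)(+1.46) = 6.2 × 10⁻⁴ → stable
  150–223 m: −αΔT+βΔS = −(2.1 × 10⁻⁴)(-1.8)+(8.1 × 10⁻⁴)(-2.22) = -1.4 × 10⁻³ → UNSTABLE
The 150–223 m interval has Δρ < 0: lighter water underlies denser water.

150–223 m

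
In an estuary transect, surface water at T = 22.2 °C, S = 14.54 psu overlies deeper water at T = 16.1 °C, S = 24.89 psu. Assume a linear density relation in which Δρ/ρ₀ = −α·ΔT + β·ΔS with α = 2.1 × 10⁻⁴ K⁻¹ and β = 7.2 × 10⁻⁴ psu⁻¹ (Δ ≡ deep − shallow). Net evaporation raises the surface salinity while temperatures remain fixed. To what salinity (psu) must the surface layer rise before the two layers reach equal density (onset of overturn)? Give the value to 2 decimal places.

26.67 psu

Neutral buoyancy requires −α(T_deep − T_surf) + β(S_deep − S_surf′) = 0.
S_surf′ = S_deep − (α/β)·ΔT = 24.89 − (2.1 × 10⁻⁴/7.2 × 10⁻⁴)·(-6.1) = 26.6692 psu.
Increase required: 26.6692 − 14.54 = 12.1292 psu.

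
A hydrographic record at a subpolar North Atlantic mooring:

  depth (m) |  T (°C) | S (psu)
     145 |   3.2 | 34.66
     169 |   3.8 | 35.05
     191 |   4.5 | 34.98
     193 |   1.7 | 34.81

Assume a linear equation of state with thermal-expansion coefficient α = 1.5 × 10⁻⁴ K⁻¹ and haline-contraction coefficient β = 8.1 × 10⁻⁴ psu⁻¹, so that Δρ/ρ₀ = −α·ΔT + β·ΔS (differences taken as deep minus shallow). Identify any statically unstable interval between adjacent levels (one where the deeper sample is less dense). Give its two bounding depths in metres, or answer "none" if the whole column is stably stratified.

169–191 m

Evaluate Δρ/ρ₀ = −αΔT + βΔS across each adjacent pair:
  145–169 m: −αΔT+βΔS = −(1.5 × 10⁻⁴)(+0.6)+(8.1 × 10⁻⁴)(+0.39) = 2.3 × 10⁻⁴ → stable
  169–191 m: −αΔT+βΔS = −(1.5 × 10⁻⁴)(+0.7)+(8.1 × 10⁻⁴)(-0.07) = -1.6 × 10⁻⁴ → UNSTABLE
  191–193 m: −αΔT+βΔS = −(1.5 × 10⁻⁴)(-2.8)+(8.1 × 10⁻⁴)(-0.17) = 2.8 × 10⁻⁴ → stable
The 169–191 m interval has Δρ < 0: lighter water underlies denser water.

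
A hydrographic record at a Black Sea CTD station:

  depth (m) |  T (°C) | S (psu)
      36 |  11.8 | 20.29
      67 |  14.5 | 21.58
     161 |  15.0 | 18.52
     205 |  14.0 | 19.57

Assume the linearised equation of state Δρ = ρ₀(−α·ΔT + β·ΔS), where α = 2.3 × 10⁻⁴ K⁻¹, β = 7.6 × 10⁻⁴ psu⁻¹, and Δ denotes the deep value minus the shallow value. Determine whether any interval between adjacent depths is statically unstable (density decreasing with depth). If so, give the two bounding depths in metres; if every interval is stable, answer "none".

67–161 m

Evaluate Δρ/ρ₀ = −αΔT + βΔS across each adjacent pair:
  36–67 m: −αΔT+βΔS = −(2.3 × 10⁻⁴)(+2.7)+(7.6 × 10⁻⁴)(+1.29) = 3.6 × 10⁻⁴ → stable
  67–161 m: −αΔT+βΔS = −(2.3 × 10⁻⁴)(+0.5)+(7.6 × 10⁻⁴)(-3.06) = -2.4 × 10⁻³ → UNSTABLE
  161–205 m: −αΔT+βΔS = −(2.3 × 10⁻⁴)(-1.0)+(7.6 × 10⁻⁴)(+1.05) = 1.0 × 10⁻³ → stable
The 67–161 m interval has Δρ < 0: lighter water underlies denser water.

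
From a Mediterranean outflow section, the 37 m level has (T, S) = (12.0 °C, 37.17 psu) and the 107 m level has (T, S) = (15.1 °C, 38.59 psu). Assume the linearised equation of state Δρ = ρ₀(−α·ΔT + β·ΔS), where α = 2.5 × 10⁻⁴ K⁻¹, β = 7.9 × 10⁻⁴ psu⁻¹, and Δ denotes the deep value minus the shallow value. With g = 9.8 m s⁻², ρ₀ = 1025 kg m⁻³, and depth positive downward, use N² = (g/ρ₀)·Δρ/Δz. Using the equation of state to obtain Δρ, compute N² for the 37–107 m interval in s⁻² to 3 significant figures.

ΔT = +3.1 K, ΔS = +1.42 psu (deep − shallow).
Δρ/ρ₀ = −αΔT + βΔS = -7.75 × 10⁻⁴ + 1.1218 × 10⁻³ = 3.468 × 10⁻⁴, so Δρ ≈ 0.3555 kg m⁻³.
N² = (g/ρ₀)·Δρ/Δz = g·(Δρ/ρ₀)/Δz = 9.8 × 3.468 × 10⁻⁴ / 70 = 4.8552 × 10⁻⁵ s⁻² ≈ 4.86 × 10⁻⁵ s⁻².

4.86 × 10⁻⁵ s⁻²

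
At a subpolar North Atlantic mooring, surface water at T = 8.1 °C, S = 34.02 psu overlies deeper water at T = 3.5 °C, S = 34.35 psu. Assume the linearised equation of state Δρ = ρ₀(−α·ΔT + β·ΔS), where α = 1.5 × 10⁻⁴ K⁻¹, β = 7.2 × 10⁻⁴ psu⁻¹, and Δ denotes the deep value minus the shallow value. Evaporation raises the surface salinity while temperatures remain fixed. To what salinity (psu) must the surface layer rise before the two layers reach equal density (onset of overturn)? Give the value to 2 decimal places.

Neutral buoyancy requires −α(T_deep − T_surf) + β(S_deep − S_surf′) = 0.
S_surf′ = S_deep − (α/β)·ΔT = 34.35 − (1.5 × 10⁻⁴/7.2 × 10⁻⁴)·(-4.6) = 35.3083 psu.
Increase required: 35.3083 − 34.02 = 1.2883 psu.

35.31 psu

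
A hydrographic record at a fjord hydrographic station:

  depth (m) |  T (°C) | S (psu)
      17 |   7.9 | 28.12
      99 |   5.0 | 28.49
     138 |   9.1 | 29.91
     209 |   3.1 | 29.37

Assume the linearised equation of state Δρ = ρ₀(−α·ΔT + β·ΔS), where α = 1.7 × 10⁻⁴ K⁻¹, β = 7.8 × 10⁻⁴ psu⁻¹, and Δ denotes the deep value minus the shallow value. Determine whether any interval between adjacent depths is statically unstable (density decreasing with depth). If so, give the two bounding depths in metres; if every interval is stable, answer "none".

none

Evaluate Δρ/ρ₀ = −αΔT + βΔS across each adjacent pair:
  17–99 m: −αΔT+βΔS = −(1.7 × 10⁻⁴)(-2.9)+(7.8 × 10⁻⁴)(+0.37) = 7.8 × 10⁻⁴ → stable
  99–138 m: −αΔT+βΔS = −(1.7 × 10⁻⁴)(+4.1)+(7.8 × 10⁻⁴)(+1.42) = 4.1 × 10⁻⁴ → stable
  138–209 m: −αΔT+βΔS = −(1.7 × 10⁻⁴)(-6.0)+(7.8 × 10⁻⁴)(-0.54) = 6.0 × 10⁻⁴ → stable
Every interval has Δρ > 0: the column is stably stratified throughout.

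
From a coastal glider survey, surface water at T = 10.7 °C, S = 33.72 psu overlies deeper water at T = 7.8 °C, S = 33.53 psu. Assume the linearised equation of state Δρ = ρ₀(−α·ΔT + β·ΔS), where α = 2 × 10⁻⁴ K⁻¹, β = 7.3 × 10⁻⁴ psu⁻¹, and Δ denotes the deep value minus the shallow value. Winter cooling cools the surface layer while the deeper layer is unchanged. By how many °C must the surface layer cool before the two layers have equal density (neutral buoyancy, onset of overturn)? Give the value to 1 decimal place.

Neutral buoyancy requires Δρ = 0, i.e. −α(T_deep − T_surf′) + β(S_deep − S_surf) = 0.
T_surf′ = T_deep − (β/α)·ΔS = 7.8 − (7.3 × 10⁻⁴/2 × 10⁻⁴)·(-0.19) = 8.493 °C.
Cooling required: 10.7 − (8.493) = 2.207 °C.

2.2 °C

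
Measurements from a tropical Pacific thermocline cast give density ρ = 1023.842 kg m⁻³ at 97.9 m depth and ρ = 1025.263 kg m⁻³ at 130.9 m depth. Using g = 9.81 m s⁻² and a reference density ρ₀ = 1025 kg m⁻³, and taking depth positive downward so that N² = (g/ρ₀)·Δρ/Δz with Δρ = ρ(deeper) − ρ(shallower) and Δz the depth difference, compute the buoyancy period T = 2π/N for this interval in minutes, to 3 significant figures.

Δρ = 1025.263 − 1023.842 = 1.421 kg m⁻³ over Δz = 130.9 − 97.9 = 33 m.
N² = (9.81/1025) × (1.421/33) = 4.1212 × 10⁻⁴ s⁻².
N = √(4.1212 × 10⁻⁴) = 0.020301 rad s⁻¹, so T = 2π/N = 309.50 s = 5.1583 min ≈ 5.16 min.

5.16 min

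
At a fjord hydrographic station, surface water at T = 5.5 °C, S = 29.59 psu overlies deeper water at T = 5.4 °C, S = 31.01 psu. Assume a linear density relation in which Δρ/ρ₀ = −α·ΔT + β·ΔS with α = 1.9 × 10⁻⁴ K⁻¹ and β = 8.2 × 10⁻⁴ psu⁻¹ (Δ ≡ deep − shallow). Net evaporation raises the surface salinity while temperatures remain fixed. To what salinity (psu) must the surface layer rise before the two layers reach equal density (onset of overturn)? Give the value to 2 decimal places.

Neutral buoyancy requires −α(T_deep − T_surf) + β(S_deep − S_surf′) = 0.
S_surf′ = S_deep − (α/β)·ΔT = 31.01 − (1.9 × 10⁻⁴/8.2 × 10⁻⁴)·(-0.1) = 31.0332 psu.
Increase required: 31.0332 − 29.59 = 1.4432 psu.

31.03 psu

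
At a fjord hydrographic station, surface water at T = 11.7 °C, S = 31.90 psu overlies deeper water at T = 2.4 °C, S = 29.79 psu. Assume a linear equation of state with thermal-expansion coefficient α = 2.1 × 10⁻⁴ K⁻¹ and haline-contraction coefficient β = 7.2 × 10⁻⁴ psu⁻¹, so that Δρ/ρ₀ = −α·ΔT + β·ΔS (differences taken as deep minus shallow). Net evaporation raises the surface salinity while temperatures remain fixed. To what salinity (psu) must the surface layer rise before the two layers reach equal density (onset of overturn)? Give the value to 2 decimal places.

32.50 psu

Neutral buoyancy requires −α(T_deep − T_surf) + β(S_deep − S_surf′) = 0.
S_surf′ = S_deep − (α/β)·ΔT = 29.79 − (2.1 × 10⁻⁴/7.2 × 10⁻⁴)·(-9.3) = 32.5025 psu.
Increase required: 32.5025 − 31.90 = 0.6025 psu.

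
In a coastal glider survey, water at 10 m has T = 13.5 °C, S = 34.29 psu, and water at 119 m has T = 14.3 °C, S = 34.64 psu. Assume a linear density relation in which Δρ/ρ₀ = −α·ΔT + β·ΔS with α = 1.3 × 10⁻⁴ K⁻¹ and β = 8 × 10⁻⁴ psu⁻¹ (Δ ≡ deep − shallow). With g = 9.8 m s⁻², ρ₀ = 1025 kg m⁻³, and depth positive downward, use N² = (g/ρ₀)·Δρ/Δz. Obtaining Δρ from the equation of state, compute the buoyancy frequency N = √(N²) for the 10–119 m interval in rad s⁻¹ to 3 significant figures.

ΔT = +0.8 K, ΔS = +0.35 psu (deep − shallow).
Δρ/ρ₀ = −αΔT + βΔS = -1.04 × 10⁻⁴ + 2.80 × 10⁻⁴ = 1.76 × 10⁻⁴, so Δρ ≈ 0.1804 kg m⁻³.
N² = (g/ρ₀)·Δρ/Δz = g·(Δρ/ρ₀)/Δz = 9.8 × 1.76 × 10⁻⁴ / 109 = 1.5824 × 10⁻⁵ s⁻².
N = √(1.5824 × 10⁻⁵) = 3.9779 × 10⁻³ rad s⁻¹ ≈ 3.98 × 10⁻³ rad s⁻¹.

3.98 × 10⁻³ rad s⁻¹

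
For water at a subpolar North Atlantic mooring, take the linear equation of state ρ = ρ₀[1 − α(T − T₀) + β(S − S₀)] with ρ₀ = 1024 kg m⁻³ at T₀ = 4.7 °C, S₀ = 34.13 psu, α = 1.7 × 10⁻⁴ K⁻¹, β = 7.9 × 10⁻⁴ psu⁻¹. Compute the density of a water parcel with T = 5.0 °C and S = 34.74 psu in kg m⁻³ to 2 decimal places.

1024.44 kg m⁻³

T − T₀ = +0.3 K, S − S₀ = +0.61 psu.
Bracket = 1 − α·(+0.3) + β·(+0.61) = 1 + (4.309 × 10⁻⁴) = 1.0004309.
ρ = 1024 × 1.0004309 = 1024.44 kg m⁻³.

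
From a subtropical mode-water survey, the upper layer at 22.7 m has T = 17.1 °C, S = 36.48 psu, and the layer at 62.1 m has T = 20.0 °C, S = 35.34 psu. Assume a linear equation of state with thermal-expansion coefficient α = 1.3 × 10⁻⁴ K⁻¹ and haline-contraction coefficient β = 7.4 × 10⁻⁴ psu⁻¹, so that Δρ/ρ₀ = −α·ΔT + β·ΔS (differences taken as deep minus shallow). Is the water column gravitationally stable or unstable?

unstable

ΔT = 20.0 − 17.1 = +2.9 K and ΔS = 35.34 − 36.48 = -1.14 psu (deep − shallow).
−αΔT = -3.77 × 10⁻⁴; βΔS = -8.436 × 10⁻⁴; sum Δρ/ρ₀ = -1.2206 × 10⁻³.
Δρ/ρ₀ < 0, so Δρ < 0: deeper water is lighter → statically unstable; the column would overturn.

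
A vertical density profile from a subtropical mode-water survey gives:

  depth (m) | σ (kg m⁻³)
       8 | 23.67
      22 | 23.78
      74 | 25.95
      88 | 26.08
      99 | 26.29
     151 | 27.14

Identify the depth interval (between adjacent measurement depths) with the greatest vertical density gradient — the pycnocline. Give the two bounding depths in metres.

22–74 m

Compute the density gradient over each adjacent pair:
  8–22 m: Δρ/Δz = 0.11/14 = 7.9 × 10⁻³ kg m⁻⁴
  22–74 m: Δρ/Δz = 2.17/52 = 0.042 kg m⁻⁴
  74–88 m: Δρ/Δz = 0.13/14 = 9.3 × 10⁻³ kg m⁻⁴
  88–99 m: Δρ/Δz = 0.21/11 = 0.019 kg m⁻⁴
  99–151 m: Δρ/Δz = 0.85/52 = 0.016 kg m⁻⁴
The largest gradient is in the 22–74 m interval — the pycnocline.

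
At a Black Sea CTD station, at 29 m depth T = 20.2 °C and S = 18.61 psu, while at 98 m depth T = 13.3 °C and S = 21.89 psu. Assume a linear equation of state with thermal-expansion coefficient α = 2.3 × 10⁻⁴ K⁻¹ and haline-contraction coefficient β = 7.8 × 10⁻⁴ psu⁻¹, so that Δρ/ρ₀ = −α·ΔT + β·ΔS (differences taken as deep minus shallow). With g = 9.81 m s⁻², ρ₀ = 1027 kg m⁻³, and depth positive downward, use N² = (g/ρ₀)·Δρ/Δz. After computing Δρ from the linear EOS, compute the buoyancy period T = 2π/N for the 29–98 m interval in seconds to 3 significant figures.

ΔT = -6.9 K, ΔS = +3.28 psu (deep − shallow).
Δρ/ρ₀ = −αΔT + βΔS = 1.587 × 10⁻³ + 2.5584 × 10⁻³ = 4.1454 × 10⁻³, so Δρ ≈ 4.257 kg m⁻³.
N² = (g/ρ₀)·Δρ/Δz = g·(Δρ/ρ₀)/Δz = 9.81 × 4.1454 × 10⁻³ / 69 = 5.8937 × 10⁻⁴ s⁻².
N = √(5.8937 × 10⁻⁴) = 0.024277 rad s⁻¹ → T = 2π/N = 258.81 s ≈ 259 s.

259 s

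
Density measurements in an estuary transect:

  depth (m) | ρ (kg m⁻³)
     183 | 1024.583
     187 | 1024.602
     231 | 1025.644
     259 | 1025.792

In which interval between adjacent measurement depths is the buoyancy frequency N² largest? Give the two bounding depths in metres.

187–231 m

Compute the density gradient over each adjacent pair:
  183–187 m: Δρ/Δz = 0.019/4 = 4.7 × 10⁻³ kg m⁻⁴
  187–231 m: Δρ/Δz = 1.042/44 = 0.024 kg m⁻⁴
  231–259 m: Δρ/Δz = 0.148/28 = 5.3 × 10⁻³ kg m⁻⁴
The largest gradient is in the 187–231 m interval — the pycnocline.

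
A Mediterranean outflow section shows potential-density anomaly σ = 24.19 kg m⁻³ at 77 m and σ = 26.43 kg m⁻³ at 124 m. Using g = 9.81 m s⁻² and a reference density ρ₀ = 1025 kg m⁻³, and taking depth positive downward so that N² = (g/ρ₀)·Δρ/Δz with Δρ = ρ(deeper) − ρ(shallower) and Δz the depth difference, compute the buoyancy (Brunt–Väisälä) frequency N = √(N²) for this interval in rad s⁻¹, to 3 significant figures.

Δρ = 1026.43 − 1024.19 = 2.24 kg m⁻³ over Δz = 124 − 77 = 47 m.
N² = (9.81/1025) × (2.24/47) = 4.5614 × 10⁻⁴ s⁻².
N = √(4.5614 × 10⁻⁴) = 0.021357 rad s⁻¹ ≈ 0.0214 rad s⁻¹.
N² > 0, so the interval is statically stable.

0.0214 rad s⁻¹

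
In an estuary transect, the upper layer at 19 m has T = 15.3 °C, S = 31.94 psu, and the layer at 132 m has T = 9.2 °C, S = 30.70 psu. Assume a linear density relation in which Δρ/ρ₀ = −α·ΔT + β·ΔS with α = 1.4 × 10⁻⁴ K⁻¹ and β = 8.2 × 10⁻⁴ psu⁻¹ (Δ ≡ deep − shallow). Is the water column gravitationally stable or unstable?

unstable

ΔT = 9.2 − 15.3 = -6.1 K and ΔS = 30.70 − 31.94 = -1.24 psu (deep − shallow).
−αΔT = 8.54 × 10⁻⁴; βΔS = -1.0168 × 10⁻³; sum Δρ/ρ₀ = -1.628 × 10⁻⁴.
Δρ/ρ₀ < 0, so Δρ < 0: deeper water is lighter → statically unstable; the column would overturn.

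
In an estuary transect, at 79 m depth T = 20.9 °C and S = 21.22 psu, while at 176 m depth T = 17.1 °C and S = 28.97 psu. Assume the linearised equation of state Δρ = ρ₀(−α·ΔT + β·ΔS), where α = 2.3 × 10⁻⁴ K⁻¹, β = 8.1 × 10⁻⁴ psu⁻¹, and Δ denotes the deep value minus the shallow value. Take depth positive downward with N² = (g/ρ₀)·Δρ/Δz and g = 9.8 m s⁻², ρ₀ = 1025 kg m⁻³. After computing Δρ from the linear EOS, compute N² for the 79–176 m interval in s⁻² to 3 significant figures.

7.23 × 10⁻⁴ s⁻²

ΔT = -3.8 K, ΔS = +7.75 psu (deep − shallow).
Δρ/ρ₀ = −αΔT + βΔS = 8.74 × 10⁻⁴ + 6.2775 × 10⁻³ = 7.1515 × 10⁻³, so Δρ ≈ 7.330 kg m⁻³.
N² = (g/ρ₀)·Δρ/Δz = g·(Δρ/ρ₀)/Δz = 9.8 × 7.1515 × 10⁻³ / 97 = 7.2252 × 10⁻⁴ s⁻² ≈ 7.23 × 10⁻⁴ s⁻².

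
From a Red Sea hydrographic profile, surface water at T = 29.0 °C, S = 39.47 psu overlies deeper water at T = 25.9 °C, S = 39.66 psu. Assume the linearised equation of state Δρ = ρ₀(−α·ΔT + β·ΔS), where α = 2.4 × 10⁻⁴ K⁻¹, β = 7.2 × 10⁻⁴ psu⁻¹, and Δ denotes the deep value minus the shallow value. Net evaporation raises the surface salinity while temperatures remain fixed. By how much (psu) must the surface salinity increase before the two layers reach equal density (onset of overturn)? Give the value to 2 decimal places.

Neutral buoyancy requires −α(T_deep − T_surf) + β(S_deep − S_surf′) = 0.
S_surf′ = S_deep − (α/β)·ΔT = 39.66 − (2.4 × 10⁻⁴/7.2 × 10⁻⁴)·(-3.1) = 40.6933 psu.
Increase required: 40.6933 − 39.47 = 1.2233 psu.

1.22 psu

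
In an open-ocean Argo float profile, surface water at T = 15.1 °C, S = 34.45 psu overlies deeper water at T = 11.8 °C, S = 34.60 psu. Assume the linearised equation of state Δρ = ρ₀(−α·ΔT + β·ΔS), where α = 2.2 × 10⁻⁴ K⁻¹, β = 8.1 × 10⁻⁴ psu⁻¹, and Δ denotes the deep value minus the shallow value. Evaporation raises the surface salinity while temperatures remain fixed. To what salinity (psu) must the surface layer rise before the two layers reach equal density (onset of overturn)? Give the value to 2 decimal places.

35.50 psu

Neutral buoyancy requires −α(T_deep − T_surf) + β(S_deep − S_surf′) = 0.
S_surf′ = S_deep − (α/β)·ΔT = 34.60 − (2.2 × 10⁻⁴/8.1 × 10⁻⁴)·(-3.3) = 35.4963 psu.
Increase required: 35.4963 − 34.45 = 1.0463 psu.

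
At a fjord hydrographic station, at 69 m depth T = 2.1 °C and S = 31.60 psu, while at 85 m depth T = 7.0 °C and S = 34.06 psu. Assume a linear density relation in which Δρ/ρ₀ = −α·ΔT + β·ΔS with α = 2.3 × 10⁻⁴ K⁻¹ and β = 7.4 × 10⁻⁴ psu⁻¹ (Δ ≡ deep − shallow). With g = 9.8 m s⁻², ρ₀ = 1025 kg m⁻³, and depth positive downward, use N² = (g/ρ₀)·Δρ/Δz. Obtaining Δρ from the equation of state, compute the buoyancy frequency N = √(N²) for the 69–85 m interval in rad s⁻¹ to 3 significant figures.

0.0206 rad s⁻¹

ΔT = +4.9 K, ΔS = +2.46 psu (deep − shallow).
Δρ/ρ₀ = −αΔT + βΔS = -1.127 × 10⁻³ + 1.8204 × 10⁻³ = 6.934 × 10⁻⁴, so Δρ ≈ 0.7107 kg m⁻³.
N² = (g/ρ₀)·Δρ/Δz = g·(Δρ/ρ₀)/Δz = 9.8 × 6.934 × 10⁻⁴ / 16 = 4.2471 × 10⁻⁴ s⁻².
N = √(4.2471 × 10⁻⁴) = 0.020608 rad s⁻¹ ≈ 0.0206 rad s⁻¹.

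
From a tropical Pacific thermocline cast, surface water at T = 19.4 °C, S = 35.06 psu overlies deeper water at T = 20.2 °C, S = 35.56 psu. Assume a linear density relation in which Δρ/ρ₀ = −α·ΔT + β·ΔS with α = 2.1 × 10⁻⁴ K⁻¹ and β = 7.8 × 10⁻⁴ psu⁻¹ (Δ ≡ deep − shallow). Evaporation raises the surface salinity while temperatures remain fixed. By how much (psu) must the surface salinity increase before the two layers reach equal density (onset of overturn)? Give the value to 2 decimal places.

0.28 psu

Neutral buoyancy requires −α(T_deep − T_surf) + β(S_deep − S_surf′) = 0.
S_surf′ = S_deep − (α/β)·ΔT = 35.56 − (2.1 × 10⁻⁴/7.8 × 10⁻⁴)·(+0.8) = 35.3446 psu.
Increase required: 35.3446 − 35.06 = 0.2846 psu.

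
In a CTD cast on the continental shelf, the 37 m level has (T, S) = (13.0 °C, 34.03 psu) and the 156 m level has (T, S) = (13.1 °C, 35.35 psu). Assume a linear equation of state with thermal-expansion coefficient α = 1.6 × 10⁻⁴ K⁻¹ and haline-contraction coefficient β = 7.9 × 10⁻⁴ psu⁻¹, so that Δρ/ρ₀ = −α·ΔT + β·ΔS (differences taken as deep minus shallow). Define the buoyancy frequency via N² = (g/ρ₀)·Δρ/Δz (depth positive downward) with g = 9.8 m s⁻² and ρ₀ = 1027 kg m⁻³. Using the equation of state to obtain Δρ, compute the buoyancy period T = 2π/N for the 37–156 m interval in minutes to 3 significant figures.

11.4 min

ΔT = +0.1 K, ΔS = +1.32 psu (deep − shallow).
Δρ/ρ₀ = −αΔT + βΔS = -1.60 × 10⁻⁵ + 1.0428 × 10⁻³ = 1.0268 × 10⁻³, so Δρ ≈ 1.055 kg m⁻³.
N² = (g/ρ₀)·Δρ/Δz = g·(Δρ/ρ₀)/Δz = 9.8 × 1.0268 × 10⁻³ / 119 = 8.4560 × 10⁻⁵ s⁻².
N = √(8.4560 × 10⁻⁵) = 9.1957 × 10⁻³ rad s⁻¹ → T = 2π/N = 683.27 s = 11.388 min ≈ 11.4 min.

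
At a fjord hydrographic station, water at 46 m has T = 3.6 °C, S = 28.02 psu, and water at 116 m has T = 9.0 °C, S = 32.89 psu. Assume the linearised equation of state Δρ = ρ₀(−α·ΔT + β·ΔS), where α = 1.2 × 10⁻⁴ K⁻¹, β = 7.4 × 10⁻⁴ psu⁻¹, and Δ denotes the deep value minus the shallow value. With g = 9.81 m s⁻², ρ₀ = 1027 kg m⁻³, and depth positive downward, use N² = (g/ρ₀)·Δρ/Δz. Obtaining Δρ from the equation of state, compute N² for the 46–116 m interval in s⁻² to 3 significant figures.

4.14 × 10⁻⁴ s⁻²

ΔT = +5.4 K, ΔS = +4.87 psu (deep − shallow).
Δρ/ρ₀ = −αΔT + βΔS = -6.48 × 10⁻⁴ + 3.6038 × 10⁻³ = 2.9558 × 10⁻³, so Δρ ≈ 3.036 kg m⁻³.
N² = (g/ρ₀)·Δρ/Δz = g·(Δρ/ρ₀)/Δz = 9.81 × 2.9558 × 10⁻³ / 70 = 4.1423 × 10⁻⁴ s⁻² ≈ 4.14 × 10⁻⁴ s⁻².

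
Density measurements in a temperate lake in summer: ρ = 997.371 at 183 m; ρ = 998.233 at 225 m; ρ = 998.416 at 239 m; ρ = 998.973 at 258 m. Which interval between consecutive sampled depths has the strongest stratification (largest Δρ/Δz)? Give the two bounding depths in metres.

Compute the density gradient over each adjacent pair:
  183–225 m: Δρ/Δz = 0.862/42 = 0.021 kg m⁻⁴
  225–239 m: Δρ/Δz = 0.183/14 = 0.013 kg m⁻⁴
  239–258 m: Δρ/Δz = 0.557/19 = 0.029 kg m⁻⁴
The largest gradient is in the 239–258 m interval — the pycnocline.

239–258 m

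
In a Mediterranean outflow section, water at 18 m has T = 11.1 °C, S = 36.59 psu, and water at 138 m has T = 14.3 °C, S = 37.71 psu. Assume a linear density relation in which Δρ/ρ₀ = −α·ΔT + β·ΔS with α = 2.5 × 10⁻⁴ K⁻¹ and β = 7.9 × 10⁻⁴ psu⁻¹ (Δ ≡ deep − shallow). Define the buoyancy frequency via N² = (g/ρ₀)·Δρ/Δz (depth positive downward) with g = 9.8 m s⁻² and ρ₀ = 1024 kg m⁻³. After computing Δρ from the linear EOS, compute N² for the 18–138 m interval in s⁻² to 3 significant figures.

ΔT = +3.2 K, ΔS = +1.12 psu (deep − shallow).
Δρ/ρ₀ = −αΔT + βΔS = -8.00 × 10⁻⁴ + 8.848 × 10⁻⁴ = 8.48 × 10⁻⁵, so Δρ ≈ 0.08684 kg m⁻³.
N² = (g/ρ₀)·Δρ/Δz = g·(Δρ/ρ₀)/Δz = 9.8 × 8.48 × 10⁻⁵ / 120 = 6.9253 × 10⁻⁶ s⁻² ≈ 6.93 × 10⁻⁶ s⁻².

6.93 × 10⁻⁶ s⁻²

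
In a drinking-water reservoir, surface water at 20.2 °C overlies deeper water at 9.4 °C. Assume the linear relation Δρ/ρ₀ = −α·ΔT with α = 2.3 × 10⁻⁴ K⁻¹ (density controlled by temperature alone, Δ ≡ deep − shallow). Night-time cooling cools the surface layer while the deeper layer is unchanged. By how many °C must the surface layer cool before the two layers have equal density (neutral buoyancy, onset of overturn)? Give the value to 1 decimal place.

10.8 °C

With temperature the only control, equal density requires T_surf′ = T_deep.
T_surf′ = 9.4 °C.
Cooling required: 20.2 − 9.4 = 10.8 °C.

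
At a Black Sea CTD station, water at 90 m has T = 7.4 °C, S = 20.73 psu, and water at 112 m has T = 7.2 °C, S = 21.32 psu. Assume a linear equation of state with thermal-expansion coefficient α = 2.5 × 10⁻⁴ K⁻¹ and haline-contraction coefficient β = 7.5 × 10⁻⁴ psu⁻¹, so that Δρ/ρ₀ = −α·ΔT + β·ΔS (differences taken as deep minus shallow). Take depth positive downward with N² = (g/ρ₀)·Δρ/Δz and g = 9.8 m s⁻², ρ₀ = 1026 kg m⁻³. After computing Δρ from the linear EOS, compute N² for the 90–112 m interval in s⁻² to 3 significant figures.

ΔT = -0.2 K, ΔS = +0.59 psu (deep − shallow).
Δρ/ρ₀ = −αΔT + βΔS = 5.00 × 10⁻⁵ + 4.425 × 10⁻⁴ = 4.925 × 10⁻⁴, so Δρ ≈ 0.5053 kg m⁻³.
N² = (g/ρ₀)·Δρ/Δz = g·(Δρ/ρ₀)/Δz = 9.8 × 4.925 × 10⁻⁴ / 22 = 2.1939 × 10⁻⁴ s⁻² ≈ 2.19 × 10⁻⁴ s⁻².

2.19 × 10⁻⁴ s⁻²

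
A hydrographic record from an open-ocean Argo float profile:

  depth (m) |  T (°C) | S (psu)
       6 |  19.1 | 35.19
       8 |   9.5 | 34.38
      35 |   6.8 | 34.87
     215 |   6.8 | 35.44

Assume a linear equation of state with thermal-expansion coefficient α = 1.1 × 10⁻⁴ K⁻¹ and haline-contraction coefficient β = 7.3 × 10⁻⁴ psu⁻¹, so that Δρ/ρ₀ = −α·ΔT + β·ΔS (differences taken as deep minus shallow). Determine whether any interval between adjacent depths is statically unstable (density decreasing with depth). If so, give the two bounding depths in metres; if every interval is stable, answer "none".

none

Evaluate Δρ/ρ₀ = −αΔT + βΔS across each adjacent pair:
  6–8 m: −αΔT+βΔS = −(1.1 × 10⁻⁴)(-9.6)+(7.3 × 10⁻⁴)(-0.81) = 4.6 × 10⁻⁴ → stable
  8–35 m: −αΔT+βΔS = −(1.1 × 10⁻⁴)(-2.7)+(7.3 × 10⁻⁴)(+0.49) = 6.5 × 10⁻⁴ → stable
  35–215 m: −αΔT+βΔS = −(1.1 × 10⁻⁴)(+0.0)+(7.3 × 10⁻⁴)(+0.57) = 4.2 × 10⁻⁴ → stable
Every interval has Δρ > 0: the column is stably stratified throughout.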